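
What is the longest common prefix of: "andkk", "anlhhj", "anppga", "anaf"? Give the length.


Words: andkk, anlhhj, anppga, anaf
  Position 0: all 'a' => match
  Position 1: all 'n' => match
  Position 2: ('d', 'l', 'p', 'a') => mismatch, stop
LCP = "an" (length 2)

2


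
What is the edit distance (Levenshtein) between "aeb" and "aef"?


Computing edit distance: "aeb" -> "aef"
DP table:
           a    e    f
      0    1    2    3
  a   1    0    1    2
  e   2    1    0    1
  b   3    2    1    1
Edit distance = dp[3][3] = 1

1


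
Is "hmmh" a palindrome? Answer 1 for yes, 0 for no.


Input: hmmh
Reversed: hmmh
  Compare pos 0 ('h') with pos 3 ('h'): match
  Compare pos 1 ('m') with pos 2 ('m'): match
Result: palindrome

1


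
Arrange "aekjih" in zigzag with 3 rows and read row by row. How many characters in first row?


Zigzag "aekjih" into 3 rows:
Placing characters:
  'a' => row 0
  'e' => row 1
  'k' => row 2
  'j' => row 1
  'i' => row 0
  'h' => row 1
Rows:
  Row 0: "ai"
  Row 1: "ejh"
  Row 2: "k"
First row length: 2

2


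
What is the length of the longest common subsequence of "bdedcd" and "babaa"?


LCS of "bdedcd" and "babaa"
DP table:
           b    a    b    a    a
      0    0    0    0    0    0
  b   0    1    1    1    1    1
  d   0    1    1    1    1    1
  e   0    1    1    1    1    1
  d   0    1    1    1    1    1
  c   0    1    1    1    1    1
  d   0    1    1    1    1    1
LCS length = dp[6][5] = 1

1


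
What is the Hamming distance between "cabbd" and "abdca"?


Comparing "cabbd" and "abdca" position by position:
  Position 0: 'c' vs 'a' => differ
  Position 1: 'a' vs 'b' => differ
  Position 2: 'b' vs 'd' => differ
  Position 3: 'b' vs 'c' => differ
  Position 4: 'd' vs 'a' => differ
Total differences (Hamming distance): 5

5


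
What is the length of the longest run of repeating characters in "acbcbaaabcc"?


Input: "acbcbaaabcc"
Scanning for longest run:
  Position 1 ('c'): new char, reset run to 1
  Position 2 ('b'): new char, reset run to 1
  Position 3 ('c'): new char, reset run to 1
  Position 4 ('b'): new char, reset run to 1
  Position 5 ('a'): new char, reset run to 1
  Position 6 ('a'): continues run of 'a', length=2
  Position 7 ('a'): continues run of 'a', length=3
  Position 8 ('b'): new char, reset run to 1
  Position 9 ('c'): new char, reset run to 1
  Position 10 ('c'): continues run of 'c', length=2
Longest run: 'a' with length 3

3


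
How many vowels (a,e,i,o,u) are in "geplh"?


Input: geplh
Checking each character:
  'g' at position 0: consonant
  'e' at position 1: vowel (running total: 1)
  'p' at position 2: consonant
  'l' at position 3: consonant
  'h' at position 4: consonant
Total vowels: 1

1


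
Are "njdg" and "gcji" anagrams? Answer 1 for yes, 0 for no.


Strings: "njdg", "gcji"
Sorted first:  dgjn
Sorted second: cgij
Differ at position 0: 'd' vs 'c' => not anagrams

0


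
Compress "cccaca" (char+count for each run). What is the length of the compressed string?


Input: cccaca
Runs:
  'c' x 3 => "c3"
  'a' x 1 => "a1"
  'c' x 1 => "c1"
  'a' x 1 => "a1"
Compressed: "c3a1c1a1"
Compressed length: 8

8


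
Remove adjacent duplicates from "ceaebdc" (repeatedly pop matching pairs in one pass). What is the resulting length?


Input: ceaebdc
Stack-based adjacent duplicate removal:
  Read 'c': push. Stack: c
  Read 'e': push. Stack: ce
  Read 'a': push. Stack: cea
  Read 'e': push. Stack: ceae
  Read 'b': push. Stack: ceaeb
  Read 'd': push. Stack: ceaebd
  Read 'c': push. Stack: ceaebdc
Final stack: "ceaebdc" (length 7)

7


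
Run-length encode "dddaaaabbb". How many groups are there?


Input: dddaaaabbb
Scanning for consecutive runs:
  Group 1: 'd' x 3 (positions 0-2)
  Group 2: 'a' x 4 (positions 3-6)
  Group 3: 'b' x 3 (positions 7-9)
Total groups: 3

3


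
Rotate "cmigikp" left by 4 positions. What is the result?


Input: "cmigikp", rotate left by 4
First 4 characters: "cmig"
Remaining characters: "ikp"
Concatenate remaining + first: "ikp" + "cmig" = "ikpcmig"

ikpcmig


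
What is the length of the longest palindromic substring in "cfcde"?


Input: "cfcde"
Checking substrings for palindromes:
  [0:3] "cfc" (len 3) => palindrome
Longest palindromic substring: "cfc" with length 3

3


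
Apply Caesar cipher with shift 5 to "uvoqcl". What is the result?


Caesar cipher: shift "uvoqcl" by 5
  'u' (pos 20) + 5 = pos 25 = 'z'
  'v' (pos 21) + 5 = pos 0 = 'a'
  'o' (pos 14) + 5 = pos 19 = 't'
  'q' (pos 16) + 5 = pos 21 = 'v'
  'c' (pos 2) + 5 = pos 7 = 'h'
  'l' (pos 11) + 5 = pos 16 = 'q'
Result: zatvhq

zatvhq


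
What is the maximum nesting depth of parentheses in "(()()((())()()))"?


Input: "(()()((())()()))"
Tracking depth:
  Position 0 '(': depth becomes 1
  Position 1 '(': depth becomes 2
  Position 2 ')': depth becomes 1
  Position 3 '(': depth becomes 2
  Position 4 ')': depth becomes 1
  Position 5 '(': depth becomes 2
  Position 6 '(': depth becomes 3
  Position 7 '(': depth becomes 4
  Position 8 ')': depth becomes 3
  Position 9 ')': depth becomes 2
  Position 10 '(': depth becomes 3
  Position 11 ')': depth becomes 2
  Position 12 '(': depth becomes 3
  Position 13 ')': depth becomes 2
  Position 14 ')': depth becomes 1
  Position 15 ')': depth becomes 0
Maximum depth reached: 4

4


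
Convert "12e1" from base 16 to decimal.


Input: "12e1" in base 16
Positional expansion:
  Digit '1' (value 1) x 16^3 = 4096
  Digit '2' (value 2) x 16^2 = 512
  Digit 'e' (value 14) x 16^1 = 224
  Digit '1' (value 1) x 16^0 = 1
Sum = 4833

4833


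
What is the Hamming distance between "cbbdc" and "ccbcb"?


Comparing "cbbdc" and "ccbcb" position by position:
  Position 0: 'c' vs 'c' => same
  Position 1: 'b' vs 'c' => differ
  Position 2: 'b' vs 'b' => same
  Position 3: 'd' vs 'c' => differ
  Position 4: 'c' vs 'b' => differ
Total differences (Hamming distance): 3

3


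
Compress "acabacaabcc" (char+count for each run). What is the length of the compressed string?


Input: acabacaabcc
Runs:
  'a' x 1 => "a1"
  'c' x 1 => "c1"
  'a' x 1 => "a1"
  'b' x 1 => "b1"
  'a' x 1 => "a1"
  'c' x 1 => "c1"
  'a' x 2 => "a2"
  'b' x 1 => "b1"
  'c' x 2 => "c2"
Compressed: "a1c1a1b1a1c1a2b1c2"
Compressed length: 18

18


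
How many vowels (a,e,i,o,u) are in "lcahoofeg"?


Input: lcahoofeg
Checking each character:
  'l' at position 0: consonant
  'c' at position 1: consonant
  'a' at position 2: vowel (running total: 1)
  'h' at position 3: consonant
  'o' at position 4: vowel (running total: 2)
  'o' at position 5: vowel (running total: 3)
  'f' at position 6: consonant
  'e' at position 7: vowel (running total: 4)
  'g' at position 8: consonant
Total vowels: 4

4


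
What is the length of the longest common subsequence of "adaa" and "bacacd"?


LCS of "adaa" and "bacacd"
DP table:
           b    a    c    a    c    d
      0    0    0    0    0    0    0
  a   0    0    1    1    1    1    1
  d   0    0    1    1    1    1    2
  a   0    0    1    1    2    2    2
  a   0    0    1    1    2    2    2
LCS length = dp[4][6] = 2

2


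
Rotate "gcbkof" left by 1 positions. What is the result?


Input: "gcbkof", rotate left by 1
First 1 characters: "g"
Remaining characters: "cbkof"
Concatenate remaining + first: "cbkof" + "g" = "cbkofg"

cbkofg


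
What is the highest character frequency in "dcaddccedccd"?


Input: dcaddccedccd
Character counts:
  'a': 1
  'c': 5
  'd': 5
  'e': 1
Maximum frequency: 5

5


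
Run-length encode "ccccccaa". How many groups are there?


Input: ccccccaa
Scanning for consecutive runs:
  Group 1: 'c' x 6 (positions 0-5)
  Group 2: 'a' x 2 (positions 6-7)
Total groups: 2

2


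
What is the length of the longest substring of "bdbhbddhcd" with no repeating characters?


Input: "bdbhbddhcd"
Sliding window (track last position of each char):
  Position 0 ('b'): window [0,0] length 1 -- new best
  Position 1 ('d'): window [0,1] length 2 -- new best
  Position 2 ('b'): repeat (last at 0), move window start to 1
  Position 2 ('b'): window [1,2] length 2
  Position 3 ('h'): window [1,3] length 3 -- new best
  Position 4 ('b'): repeat (last at 2), move window start to 3
  Position 4 ('b'): window [3,4] length 2
  Position 5 ('d'): window [3,5] length 3
  Position 6 ('d'): repeat (last at 5), move window start to 6
  Position 6 ('d'): window [6,6] length 1
  Position 7 ('h'): window [6,7] length 2
  Position 8 ('c'): window [6,8] length 3
  Position 9 ('d'): repeat (last at 6), move window start to 7
  Position 9 ('d'): window [7,9] length 3
Longest substring with no repeats: "dbh" with length 3

3


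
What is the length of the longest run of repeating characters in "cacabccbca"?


Input: "cacabccbca"
Scanning for longest run:
  Position 1 ('a'): new char, reset run to 1
  Position 2 ('c'): new char, reset run to 1
  Position 3 ('a'): new char, reset run to 1
  Position 4 ('b'): new char, reset run to 1
  Position 5 ('c'): new char, reset run to 1
  Position 6 ('c'): continues run of 'c', length=2
  Position 7 ('b'): new char, reset run to 1
  Position 8 ('c'): new char, reset run to 1
  Position 9 ('a'): new char, reset run to 1
Longest run: 'c' with length 2

2


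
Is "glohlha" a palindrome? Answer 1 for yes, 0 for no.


Input: glohlha
Reversed: ahlholg
  Compare pos 0 ('g') with pos 6 ('a'): MISMATCH
  Compare pos 1 ('l') with pos 5 ('h'): MISMATCH
  Compare pos 2 ('o') with pos 4 ('l'): MISMATCH
Result: not a palindrome

0


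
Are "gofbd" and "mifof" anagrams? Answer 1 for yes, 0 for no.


Strings: "gofbd", "mifof"
Sorted first:  bdfgo
Sorted second: ffimo
Differ at position 0: 'b' vs 'f' => not anagrams

0


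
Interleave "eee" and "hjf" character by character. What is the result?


Interleaving "eee" and "hjf":
  Position 0: 'e' from first, 'h' from second => "eh"
  Position 1: 'e' from first, 'j' from second => "ej"
  Position 2: 'e' from first, 'f' from second => "ef"
Result: ehejef

ehejef


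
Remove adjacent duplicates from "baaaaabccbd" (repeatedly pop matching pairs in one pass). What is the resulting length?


Input: baaaaabccbd
Stack-based adjacent duplicate removal:
  Read 'b': push. Stack: b
  Read 'a': push. Stack: ba
  Read 'a': matches stack top 'a' => pop. Stack: b
  Read 'a': push. Stack: ba
  Read 'a': matches stack top 'a' => pop. Stack: b
  Read 'a': push. Stack: ba
  Read 'b': push. Stack: bab
  Read 'c': push. Stack: babc
  Read 'c': matches stack top 'c' => pop. Stack: bab
  Read 'b': matches stack top 'b' => pop. Stack: ba
  Read 'd': push. Stack: bad
Final stack: "bad" (length 3)

3


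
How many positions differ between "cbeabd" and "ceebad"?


Comparing "cbeabd" and "ceebad" position by position:
  Position 0: 'c' vs 'c' => same
  Position 1: 'b' vs 'e' => DIFFER
  Position 2: 'e' vs 'e' => same
  Position 3: 'a' vs 'b' => DIFFER
  Position 4: 'b' vs 'a' => DIFFER
  Position 5: 'd' vs 'd' => same
Positions that differ: 3

3


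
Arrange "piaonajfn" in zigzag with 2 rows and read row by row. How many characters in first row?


Zigzag "piaonajfn" into 2 rows:
Placing characters:
  'p' => row 0
  'i' => row 1
  'a' => row 0
  'o' => row 1
  'n' => row 0
  'a' => row 1
  'j' => row 0
  'f' => row 1
  'n' => row 0
Rows:
  Row 0: "panjn"
  Row 1: "ioaf"
First row length: 5

5


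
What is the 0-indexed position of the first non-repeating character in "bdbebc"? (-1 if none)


Input: bdbebc
Character frequencies:
  'b': 3
  'c': 1
  'd': 1
  'e': 1
Scanning left to right for freq == 1:
  Position 0 ('b'): freq=3, skip
  Position 1 ('d'): unique! => answer = 1

1


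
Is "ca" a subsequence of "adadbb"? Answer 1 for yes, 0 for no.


Check if "ca" is a subsequence of "adadbb"
Greedy scan:
  Position 0 ('a'): no match needed
  Position 1 ('d'): no match needed
  Position 2 ('a'): no match needed
  Position 3 ('d'): no match needed
  Position 4 ('b'): no match needed
  Position 5 ('b'): no match needed
Only matched 0/2 characters => not a subsequence

0


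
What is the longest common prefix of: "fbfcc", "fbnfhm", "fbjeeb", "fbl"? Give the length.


Words: fbfcc, fbnfhm, fbjeeb, fbl
  Position 0: all 'f' => match
  Position 1: all 'b' => match
  Position 2: ('f', 'n', 'j', 'l') => mismatch, stop
LCP = "fb" (length 2)

2


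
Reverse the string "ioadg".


Input: ioadg
Reading characters right to left:
  Position 4: 'g'
  Position 3: 'd'
  Position 2: 'a'
  Position 1: 'o'
  Position 0: 'i'
Reversed: gdaoi

gdaoi


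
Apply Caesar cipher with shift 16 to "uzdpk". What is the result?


Caesar cipher: shift "uzdpk" by 16
  'u' (pos 20) + 16 = pos 10 = 'k'
  'z' (pos 25) + 16 = pos 15 = 'p'
  'd' (pos 3) + 16 = pos 19 = 't'
  'p' (pos 15) + 16 = pos 5 = 'f'
  'k' (pos 10) + 16 = pos 0 = 'a'
Result: kptfa

kptfa


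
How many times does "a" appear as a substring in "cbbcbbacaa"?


Searching for "a" in "cbbcbbacaa"
Scanning each position:
  Position 0: "c" => no
  Position 1: "b" => no
  Position 2: "b" => no
  Position 3: "c" => no
  Position 4: "b" => no
  Position 5: "b" => no
  Position 6: "a" => MATCH
  Position 7: "c" => no
  Position 8: "a" => MATCH
  Position 9: "a" => MATCH
Total occurrences: 3

3


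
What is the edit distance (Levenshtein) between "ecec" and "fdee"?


Computing edit distance: "ecec" -> "fdee"
DP table:
           f    d    e    e
      0    1    2    3    4
  e   1    1    2    2    3
  c   2    2    2    3    3
  e   3    3    3    2    3
  c   4    4    4    3    3
Edit distance = dp[4][4] = 3

3


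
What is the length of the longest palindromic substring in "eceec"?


Input: "eceec"
Checking substrings for palindromes:
  [1:5] "ceec" (len 4) => palindrome
  [0:3] "ece" (len 3) => palindrome
  [2:4] "ee" (len 2) => palindrome
Longest palindromic substring: "ceec" with length 4

4


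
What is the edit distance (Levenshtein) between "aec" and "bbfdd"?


Computing edit distance: "aec" -> "bbfdd"
DP table:
           b    b    f    d    d
      0    1    2    3    4    5
  a   1    1    2    3    4    5
  e   2    2    2    3    4    5
  c   3    3    3    3    4    5
Edit distance = dp[3][5] = 5

5


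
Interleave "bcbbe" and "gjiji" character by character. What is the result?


Interleaving "bcbbe" and "gjiji":
  Position 0: 'b' from first, 'g' from second => "bg"
  Position 1: 'c' from first, 'j' from second => "cj"
  Position 2: 'b' from first, 'i' from second => "bi"
  Position 3: 'b' from first, 'j' from second => "bj"
  Position 4: 'e' from first, 'i' from second => "ei"
Result: bgcjbibjei

bgcjbibjei


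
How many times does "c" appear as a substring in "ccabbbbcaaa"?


Searching for "c" in "ccabbbbcaaa"
Scanning each position:
  Position 0: "c" => MATCH
  Position 1: "c" => MATCH
  Position 2: "a" => no
  Position 3: "b" => no
  Position 4: "b" => no
  Position 5: "b" => no
  Position 6: "b" => no
  Position 7: "c" => MATCH
  Position 8: "a" => no
  Position 9: "a" => no
  Position 10: "a" => no
Total occurrences: 3

3


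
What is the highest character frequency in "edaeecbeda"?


Input: edaeecbeda
Character counts:
  'a': 2
  'b': 1
  'c': 1
  'd': 2
  'e': 4
Maximum frequency: 4

4


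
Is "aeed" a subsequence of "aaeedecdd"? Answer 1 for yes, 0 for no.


Check if "aeed" is a subsequence of "aaeedecdd"
Greedy scan:
  Position 0 ('a'): matches sub[0] = 'a'
  Position 1 ('a'): no match needed
  Position 2 ('e'): matches sub[1] = 'e'
  Position 3 ('e'): matches sub[2] = 'e'
  Position 4 ('d'): matches sub[3] = 'd'
  Position 5 ('e'): no match needed
  Position 6 ('c'): no match needed
  Position 7 ('d'): no match needed
  Position 8 ('d'): no match needed
All 4 characters matched => is a subsequence

1


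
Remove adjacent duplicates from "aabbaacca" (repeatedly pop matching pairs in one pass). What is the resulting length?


Input: aabbaacca
Stack-based adjacent duplicate removal:
  Read 'a': push. Stack: a
  Read 'a': matches stack top 'a' => pop. Stack: (empty)
  Read 'b': push. Stack: b
  Read 'b': matches stack top 'b' => pop. Stack: (empty)
  Read 'a': push. Stack: a
  Read 'a': matches stack top 'a' => pop. Stack: (empty)
  Read 'c': push. Stack: c
  Read 'c': matches stack top 'c' => pop. Stack: (empty)
  Read 'a': push. Stack: a
Final stack: "a" (length 1)

1


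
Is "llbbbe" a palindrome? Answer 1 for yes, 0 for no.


Input: llbbbe
Reversed: ebbbll
  Compare pos 0 ('l') with pos 5 ('e'): MISMATCH
  Compare pos 1 ('l') with pos 4 ('b'): MISMATCH
  Compare pos 2 ('b') with pos 3 ('b'): match
Result: not a palindrome

0


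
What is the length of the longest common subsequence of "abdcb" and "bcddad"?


LCS of "abdcb" and "bcddad"
DP table:
           b    c    d    d    a    d
      0    0    0    0    0    0    0
  a   0    0    0    0    0    1    1
  b   0    1    1    1    1    1    1
  d   0    1    1    2    2    2    2
  c   0    1    2    2    2    2    2
  b   0    1    2    2    2    2    2
LCS length = dp[5][6] = 2

2


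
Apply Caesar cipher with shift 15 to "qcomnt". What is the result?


Caesar cipher: shift "qcomnt" by 15
  'q' (pos 16) + 15 = pos 5 = 'f'
  'c' (pos 2) + 15 = pos 17 = 'r'
  'o' (pos 14) + 15 = pos 3 = 'd'
  'm' (pos 12) + 15 = pos 1 = 'b'
  'n' (pos 13) + 15 = pos 2 = 'c'
  't' (pos 19) + 15 = pos 8 = 'i'
Result: frdbci

frdbci


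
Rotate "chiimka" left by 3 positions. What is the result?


Input: "chiimka", rotate left by 3
First 3 characters: "chi"
Remaining characters: "imka"
Concatenate remaining + first: "imka" + "chi" = "imkachi"

imkachi


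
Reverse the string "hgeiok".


Input: hgeiok
Reading characters right to left:
  Position 5: 'k'
  Position 4: 'o'
  Position 3: 'i'
  Position 2: 'e'
  Position 1: 'g'
  Position 0: 'h'
Reversed: koiegh

koiegh


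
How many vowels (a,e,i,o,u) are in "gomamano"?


Input: gomamano
Checking each character:
  'g' at position 0: consonant
  'o' at position 1: vowel (running total: 1)
  'm' at position 2: consonant
  'a' at position 3: vowel (running total: 2)
  'm' at position 4: consonant
  'a' at position 5: vowel (running total: 3)
  'n' at position 6: consonant
  'o' at position 7: vowel (running total: 4)
Total vowels: 4

4


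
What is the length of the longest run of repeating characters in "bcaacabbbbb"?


Input: "bcaacabbbbb"
Scanning for longest run:
  Position 1 ('c'): new char, reset run to 1
  Position 2 ('a'): new char, reset run to 1
  Position 3 ('a'): continues run of 'a', length=2
  Position 4 ('c'): new char, reset run to 1
  Position 5 ('a'): new char, reset run to 1
  Position 6 ('b'): new char, reset run to 1
  Position 7 ('b'): continues run of 'b', length=2
  Position 8 ('b'): continues run of 'b', length=3
  Position 9 ('b'): continues run of 'b', length=4
  Position 10 ('b'): continues run of 'b', length=5
Longest run: 'b' with length 5

5


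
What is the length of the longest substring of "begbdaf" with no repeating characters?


Input: "begbdaf"
Sliding window (track last position of each char):
  Position 0 ('b'): window [0,0] length 1 -- new best
  Position 1 ('e'): window [0,1] length 2 -- new best
  Position 2 ('g'): window [0,2] length 3 -- new best
  Position 3 ('b'): repeat (last at 0), move window start to 1
  Position 3 ('b'): window [1,3] length 3
  Position 4 ('d'): window [1,4] length 4 -- new best
  Position 5 ('a'): window [1,5] length 5 -- new best
  Position 6 ('f'): window [1,6] length 6 -- new best
Longest substring with no repeats: "egbdaf" with length 6

6


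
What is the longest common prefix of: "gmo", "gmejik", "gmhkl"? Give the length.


Words: gmo, gmejik, gmhkl
  Position 0: all 'g' => match
  Position 1: all 'm' => match
  Position 2: ('o', 'e', 'h') => mismatch, stop
LCP = "gm" (length 2)

2


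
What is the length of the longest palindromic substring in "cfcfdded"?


Input: "cfcfdded"
Checking substrings for palindromes:
  [0:3] "cfc" (len 3) => palindrome
  [1:4] "fcf" (len 3) => palindrome
  [5:8] "ded" (len 3) => palindrome
  [4:6] "dd" (len 2) => palindrome
Longest palindromic substring: "cfc" with length 3

3


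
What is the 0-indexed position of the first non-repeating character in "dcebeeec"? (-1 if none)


Input: dcebeeec
Character frequencies:
  'b': 1
  'c': 2
  'd': 1
  'e': 4
Scanning left to right for freq == 1:
  Position 0 ('d'): unique! => answer = 0

0


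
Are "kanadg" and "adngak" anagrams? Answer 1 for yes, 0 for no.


Strings: "kanadg", "adngak"
Sorted first:  aadgkn
Sorted second: aadgkn
Sorted forms match => anagrams

1


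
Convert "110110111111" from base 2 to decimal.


Input: "110110111111" in base 2
Positional expansion:
  Digit '1' (value 1) x 2^11 = 2048
  Digit '1' (value 1) x 2^10 = 1024
  Digit '0' (value 0) x 2^9 = 0
  Digit '1' (value 1) x 2^8 = 256
  Digit '1' (value 1) x 2^7 = 128
  Digit '0' (value 0) x 2^6 = 0
  Digit '1' (value 1) x 2^5 = 32
  Digit '1' (value 1) x 2^4 = 16
  Digit '1' (value 1) x 2^3 = 8
  Digit '1' (value 1) x 2^2 = 4
  Digit '1' (value 1) x 2^1 = 2
  Digit '1' (value 1) x 2^0 = 1
Sum = 3519

3519


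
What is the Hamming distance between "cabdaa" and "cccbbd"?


Comparing "cabdaa" and "cccbbd" position by position:
  Position 0: 'c' vs 'c' => same
  Position 1: 'a' vs 'c' => differ
  Position 2: 'b' vs 'c' => differ
  Position 3: 'd' vs 'b' => differ
  Position 4: 'a' vs 'b' => differ
  Position 5: 'a' vs 'd' => differ
Total differences (Hamming distance): 5

5


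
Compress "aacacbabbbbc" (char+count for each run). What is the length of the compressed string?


Input: aacacbabbbbc
Runs:
  'a' x 2 => "a2"
  'c' x 1 => "c1"
  'a' x 1 => "a1"
  'c' x 1 => "c1"
  'b' x 1 => "b1"
  'a' x 1 => "a1"
  'b' x 4 => "b4"
  'c' x 1 => "c1"
Compressed: "a2c1a1c1b1a1b4c1"
Compressed length: 16

16


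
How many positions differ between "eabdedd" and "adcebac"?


Comparing "eabdedd" and "adcebac" position by position:
  Position 0: 'e' vs 'a' => DIFFER
  Position 1: 'a' vs 'd' => DIFFER
  Position 2: 'b' vs 'c' => DIFFER
  Position 3: 'd' vs 'e' => DIFFER
  Position 4: 'e' vs 'b' => DIFFER
  Position 5: 'd' vs 'a' => DIFFER
  Position 6: 'd' vs 'c' => DIFFER
Positions that differ: 7

7


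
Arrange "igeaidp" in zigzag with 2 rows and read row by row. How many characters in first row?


Zigzag "igeaidp" into 2 rows:
Placing characters:
  'i' => row 0
  'g' => row 1
  'e' => row 0
  'a' => row 1
  'i' => row 0
  'd' => row 1
  'p' => row 0
Rows:
  Row 0: "ieip"
  Row 1: "gad"
First row length: 4

4


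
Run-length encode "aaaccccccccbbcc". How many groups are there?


Input: aaaccccccccbbcc
Scanning for consecutive runs:
  Group 1: 'a' x 3 (positions 0-2)
  Group 2: 'c' x 8 (positions 3-10)
  Group 3: 'b' x 2 (positions 11-12)
  Group 4: 'c' x 2 (positions 13-14)
Total groups: 4

4


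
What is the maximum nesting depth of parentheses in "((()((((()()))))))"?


Input: "((()((((()()))))))"
Tracking depth:
  Position 0 '(': depth becomes 1
  Position 1 '(': depth becomes 2
  Position 2 '(': depth becomes 3
  Position 3 ')': depth becomes 2
  Position 4 '(': depth becomes 3
  Position 5 '(': depth becomes 4
  Position 6 '(': depth becomes 5
  Position 7 '(': depth becomes 6
  Position 8 '(': depth becomes 7
  Position 9 ')': depth becomes 6
  Position 10 '(': depth becomes 7
  Position 11 ')': depth becomes 6
  Position 12 ')': depth becomes 5
  Position 13 ')': depth becomes 4
  Position 14 ')': depth becomes 3
  Position 15 ')': depth becomes 2
  Position 16 ')': depth becomes 1
  Position 17 ')': depth becomes 0
Maximum depth reached: 7

7


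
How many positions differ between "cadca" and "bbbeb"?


Comparing "cadca" and "bbbeb" position by position:
  Position 0: 'c' vs 'b' => DIFFER
  Position 1: 'a' vs 'b' => DIFFER
  Position 2: 'd' vs 'b' => DIFFER
  Position 3: 'c' vs 'e' => DIFFER
  Position 4: 'a' vs 'b' => DIFFER
Positions that differ: 5

5


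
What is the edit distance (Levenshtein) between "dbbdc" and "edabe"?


Computing edit distance: "dbbdc" -> "edabe"
DP table:
           e    d    a    b    e
      0    1    2    3    4    5
  d   1    1    1    2    3    4
  b   2    2    2    2    2    3
  b   3    3    3    3    2    3
  d   4    4    3    4    3    3
  c   5    5    4    4    4    4
Edit distance = dp[5][5] = 4

4


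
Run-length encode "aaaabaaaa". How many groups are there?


Input: aaaabaaaa
Scanning for consecutive runs:
  Group 1: 'a' x 4 (positions 0-3)
  Group 2: 'b' x 1 (positions 4-4)
  Group 3: 'a' x 4 (positions 5-8)
Total groups: 3

3


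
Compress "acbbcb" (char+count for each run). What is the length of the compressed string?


Input: acbbcb
Runs:
  'a' x 1 => "a1"
  'c' x 1 => "c1"
  'b' x 2 => "b2"
  'c' x 1 => "c1"
  'b' x 1 => "b1"
Compressed: "a1c1b2c1b1"
Compressed length: 10

10


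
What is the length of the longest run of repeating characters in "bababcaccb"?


Input: "bababcaccb"
Scanning for longest run:
  Position 1 ('a'): new char, reset run to 1
  Position 2 ('b'): new char, reset run to 1
  Position 3 ('a'): new char, reset run to 1
  Position 4 ('b'): new char, reset run to 1
  Position 5 ('c'): new char, reset run to 1
  Position 6 ('a'): new char, reset run to 1
  Position 7 ('c'): new char, reset run to 1
  Position 8 ('c'): continues run of 'c', length=2
  Position 9 ('b'): new char, reset run to 1
Longest run: 'c' with length 2

2


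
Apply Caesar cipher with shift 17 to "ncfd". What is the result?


Caesar cipher: shift "ncfd" by 17
  'n' (pos 13) + 17 = pos 4 = 'e'
  'c' (pos 2) + 17 = pos 19 = 't'
  'f' (pos 5) + 17 = pos 22 = 'w'
  'd' (pos 3) + 17 = pos 20 = 'u'
Result: etwu

etwu


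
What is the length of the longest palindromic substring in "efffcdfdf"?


Input: "efffcdfdf"
Checking substrings for palindromes:
  [1:4] "fff" (len 3) => palindrome
  [5:8] "dfd" (len 3) => palindrome
  [6:9] "fdf" (len 3) => palindrome
  [1:3] "ff" (len 2) => palindrome
  [2:4] "ff" (len 2) => palindrome
Longest palindromic substring: "fff" with length 3

3


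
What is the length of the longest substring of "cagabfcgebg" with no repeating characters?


Input: "cagabfcgebg"
Sliding window (track last position of each char):
  Position 0 ('c'): window [0,0] length 1 -- new best
  Position 1 ('a'): window [0,1] length 2 -- new best
  Position 2 ('g'): window [0,2] length 3 -- new best
  Position 3 ('a'): repeat (last at 1), move window start to 2
  Position 3 ('a'): window [2,3] length 2
  Position 4 ('b'): window [2,4] length 3
  Position 5 ('f'): window [2,5] length 4 -- new best
  Position 6 ('c'): window [2,6] length 5 -- new best
  Position 7 ('g'): repeat (last at 2), move window start to 3
  Position 7 ('g'): window [3,7] length 5
  Position 8 ('e'): window [3,8] length 6 -- new best
  Position 9 ('b'): repeat (last at 4), move window start to 5
  Position 9 ('b'): window [5,9] length 5
  Position 10 ('g'): repeat (last at 7), move window start to 8
  Position 10 ('g'): window [8,10] length 3
Longest substring with no repeats: "abfcge" with length 6

6


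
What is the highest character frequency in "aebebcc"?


Input: aebebcc
Character counts:
  'a': 1
  'b': 2
  'c': 2
  'e': 2
Maximum frequency: 2

2


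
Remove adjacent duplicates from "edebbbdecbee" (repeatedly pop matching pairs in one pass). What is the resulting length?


Input: edebbbdecbee
Stack-based adjacent duplicate removal:
  Read 'e': push. Stack: e
  Read 'd': push. Stack: ed
  Read 'e': push. Stack: ede
  Read 'b': push. Stack: edeb
  Read 'b': matches stack top 'b' => pop. Stack: ede
  Read 'b': push. Stack: edeb
  Read 'd': push. Stack: edebd
  Read 'e': push. Stack: edebde
  Read 'c': push. Stack: edebdec
  Read 'b': push. Stack: edebdecb
  Read 'e': push. Stack: edebdecbe
  Read 'e': matches stack top 'e' => pop. Stack: edebdecb
Final stack: "edebdecb" (length 8)

8


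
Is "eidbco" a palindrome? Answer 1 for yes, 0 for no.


Input: eidbco
Reversed: ocbdie
  Compare pos 0 ('e') with pos 5 ('o'): MISMATCH
  Compare pos 1 ('i') with pos 4 ('c'): MISMATCH
  Compare pos 2 ('d') with pos 3 ('b'): MISMATCH
Result: not a palindrome

0


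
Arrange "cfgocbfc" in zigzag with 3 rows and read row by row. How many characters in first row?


Zigzag "cfgocbfc" into 3 rows:
Placing characters:
  'c' => row 0
  'f' => row 1
  'g' => row 2
  'o' => row 1
  'c' => row 0
  'b' => row 1
  'f' => row 2
  'c' => row 1
Rows:
  Row 0: "cc"
  Row 1: "fobc"
  Row 2: "gf"
First row length: 2

2


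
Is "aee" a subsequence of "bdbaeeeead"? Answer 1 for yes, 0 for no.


Check if "aee" is a subsequence of "bdbaeeeead"
Greedy scan:
  Position 0 ('b'): no match needed
  Position 1 ('d'): no match needed
  Position 2 ('b'): no match needed
  Position 3 ('a'): matches sub[0] = 'a'
  Position 4 ('e'): matches sub[1] = 'e'
  Position 5 ('e'): matches sub[2] = 'e'
  Position 6 ('e'): no match needed
  Position 7 ('e'): no match needed
  Position 8 ('a'): no match needed
  Position 9 ('d'): no match needed
All 3 characters matched => is a subsequence

1


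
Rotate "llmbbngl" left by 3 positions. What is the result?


Input: "llmbbngl", rotate left by 3
First 3 characters: "llm"
Remaining characters: "bbngl"
Concatenate remaining + first: "bbngl" + "llm" = "bbnglllm"

bbnglllm


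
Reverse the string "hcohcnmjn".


Input: hcohcnmjn
Reading characters right to left:
  Position 8: 'n'
  Position 7: 'j'
  Position 6: 'm'
  Position 5: 'n'
  Position 4: 'c'
  Position 3: 'h'
  Position 2: 'o'
  Position 1: 'c'
  Position 0: 'h'
Reversed: njmnchoch

njmnchoch


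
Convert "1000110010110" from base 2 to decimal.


Input: "1000110010110" in base 2
Positional expansion:
  Digit '1' (value 1) x 2^12 = 4096
  Digit '0' (value 0) x 2^11 = 0
  Digit '0' (value 0) x 2^10 = 0
  Digit '0' (value 0) x 2^9 = 0
  Digit '1' (value 1) x 2^8 = 256
  Digit '1' (value 1) x 2^7 = 128
  Digit '0' (value 0) x 2^6 = 0
  Digit '0' (value 0) x 2^5 = 0
  Digit '1' (value 1) x 2^4 = 16
  Digit '0' (value 0) x 2^3 = 0
  Digit '1' (value 1) x 2^2 = 4
  Digit '1' (value 1) x 2^1 = 2
  Digit '0' (value 0) x 2^0 = 0
Sum = 4502

4502


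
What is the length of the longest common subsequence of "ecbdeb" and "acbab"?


LCS of "ecbdeb" and "acbab"
DP table:
           a    c    b    a    b
      0    0    0    0    0    0
  e   0    0    0    0    0    0
  c   0    0    1    1    1    1
  b   0    0    1    2    2    2
  d   0    0    1    2    2    2
  e   0    0    1    2    2    2
  b   0    0    1    2    2    3
LCS length = dp[6][5] = 3

3


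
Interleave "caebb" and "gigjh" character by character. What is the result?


Interleaving "caebb" and "gigjh":
  Position 0: 'c' from first, 'g' from second => "cg"
  Position 1: 'a' from first, 'i' from second => "ai"
  Position 2: 'e' from first, 'g' from second => "eg"
  Position 3: 'b' from first, 'j' from second => "bj"
  Position 4: 'b' from first, 'h' from second => "bh"
Result: cgaiegbjbh

cgaiegbjbh


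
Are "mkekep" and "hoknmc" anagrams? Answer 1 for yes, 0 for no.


Strings: "mkekep", "hoknmc"
Sorted first:  eekkmp
Sorted second: chkmno
Differ at position 0: 'e' vs 'c' => not anagrams

0


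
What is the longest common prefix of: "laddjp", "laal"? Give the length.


Words: laddjp, laal
  Position 0: all 'l' => match
  Position 1: all 'a' => match
  Position 2: ('d', 'a') => mismatch, stop
LCP = "la" (length 2)

2


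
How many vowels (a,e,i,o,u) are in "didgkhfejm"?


Input: didgkhfejm
Checking each character:
  'd' at position 0: consonant
  'i' at position 1: vowel (running total: 1)
  'd' at position 2: consonant
  'g' at position 3: consonant
  'k' at position 4: consonant
  'h' at position 5: consonant
  'f' at position 6: consonant
  'e' at position 7: vowel (running total: 2)
  'j' at position 8: consonant
  'm' at position 9: consonant
Total vowels: 2

2


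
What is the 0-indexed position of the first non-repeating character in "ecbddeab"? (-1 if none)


Input: ecbddeab
Character frequencies:
  'a': 1
  'b': 2
  'c': 1
  'd': 2
  'e': 2
Scanning left to right for freq == 1:
  Position 0 ('e'): freq=2, skip
  Position 1 ('c'): unique! => answer = 1

1


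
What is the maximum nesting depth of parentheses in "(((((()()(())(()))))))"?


Input: "(((((()()(())(()))))))"
Tracking depth:
  Position 0 '(': depth becomes 1
  Position 1 '(': depth becomes 2
  Position 2 '(': depth becomes 3
  Position 3 '(': depth becomes 4
  Position 4 '(': depth becomes 5
  Position 5 '(': depth becomes 6
  Position 6 ')': depth becomes 5
  Position 7 '(': depth becomes 6
  Position 8 ')': depth becomes 5
  Position 9 '(': depth becomes 6
  Position 10 '(': depth becomes 7
  Position 11 ')': depth becomes 6
  Position 12 ')': depth becomes 5
  Position 13 '(': depth becomes 6
  Position 14 '(': depth becomes 7
  Position 15 ')': depth becomes 6
  Position 16 ')': depth becomes 5
  Position 17 ')': depth becomes 4
  Position 18 ')': depth becomes 3
  Position 19 ')': depth becomes 2
  Position 20 ')': depth becomes 1
  Position 21 ')': depth becomes 0
Maximum depth reached: 7

7


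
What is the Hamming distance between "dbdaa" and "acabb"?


Comparing "dbdaa" and "acabb" position by position:
  Position 0: 'd' vs 'a' => differ
  Position 1: 'b' vs 'c' => differ
  Position 2: 'd' vs 'a' => differ
  Position 3: 'a' vs 'b' => differ
  Position 4: 'a' vs 'b' => differ
Total differences (Hamming distance): 5

5


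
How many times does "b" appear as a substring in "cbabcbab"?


Searching for "b" in "cbabcbab"
Scanning each position:
  Position 0: "c" => no
  Position 1: "b" => MATCH
  Position 2: "a" => no
  Position 3: "b" => MATCH
  Position 4: "c" => no
  Position 5: "b" => MATCH
  Position 6: "a" => no
  Position 7: "b" => MATCH
Total occurrences: 4

4


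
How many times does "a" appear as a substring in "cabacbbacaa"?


Searching for "a" in "cabacbbacaa"
Scanning each position:
  Position 0: "c" => no
  Position 1: "a" => MATCH
  Position 2: "b" => no
  Position 3: "a" => MATCH
  Position 4: "c" => no
  Position 5: "b" => no
  Position 6: "b" => no
  Position 7: "a" => MATCH
  Position 8: "c" => no
  Position 9: "a" => MATCH
  Position 10: "a" => MATCH
Total occurrences: 5

5


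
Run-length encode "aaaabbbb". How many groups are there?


Input: aaaabbbb
Scanning for consecutive runs:
  Group 1: 'a' x 4 (positions 0-3)
  Group 2: 'b' x 4 (positions 4-7)
Total groups: 2

2


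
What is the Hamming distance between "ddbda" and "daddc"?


Comparing "ddbda" and "daddc" position by position:
  Position 0: 'd' vs 'd' => same
  Position 1: 'd' vs 'a' => differ
  Position 2: 'b' vs 'd' => differ
  Position 3: 'd' vs 'd' => same
  Position 4: 'a' vs 'c' => differ
Total differences (Hamming distance): 3

3


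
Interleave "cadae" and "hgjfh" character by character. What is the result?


Interleaving "cadae" and "hgjfh":
  Position 0: 'c' from first, 'h' from second => "ch"
  Position 1: 'a' from first, 'g' from second => "ag"
  Position 2: 'd' from first, 'j' from second => "dj"
  Position 3: 'a' from first, 'f' from second => "af"
  Position 4: 'e' from first, 'h' from second => "eh"
Result: chagdjafeh

chagdjafeh


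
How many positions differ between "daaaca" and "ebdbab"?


Comparing "daaaca" and "ebdbab" position by position:
  Position 0: 'd' vs 'e' => DIFFER
  Position 1: 'a' vs 'b' => DIFFER
  Position 2: 'a' vs 'd' => DIFFER
  Position 3: 'a' vs 'b' => DIFFER
  Position 4: 'c' vs 'a' => DIFFER
  Position 5: 'a' vs 'b' => DIFFER
Positions that differ: 6

6


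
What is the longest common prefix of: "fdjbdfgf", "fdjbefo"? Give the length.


Words: fdjbdfgf, fdjbefo
  Position 0: all 'f' => match
  Position 1: all 'd' => match
  Position 2: all 'j' => match
  Position 3: all 'b' => match
  Position 4: ('d', 'e') => mismatch, stop
LCP = "fdjb" (length 4)

4


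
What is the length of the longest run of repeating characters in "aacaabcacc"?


Input: "aacaabcacc"
Scanning for longest run:
  Position 1 ('a'): continues run of 'a', length=2
  Position 2 ('c'): new char, reset run to 1
  Position 3 ('a'): new char, reset run to 1
  Position 4 ('a'): continues run of 'a', length=2
  Position 5 ('b'): new char, reset run to 1
  Position 6 ('c'): new char, reset run to 1
  Position 7 ('a'): new char, reset run to 1
  Position 8 ('c'): new char, reset run to 1
  Position 9 ('c'): continues run of 'c', length=2
Longest run: 'a' with length 2

2


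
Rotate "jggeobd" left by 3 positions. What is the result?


Input: "jggeobd", rotate left by 3
First 3 characters: "jgg"
Remaining characters: "eobd"
Concatenate remaining + first: "eobd" + "jgg" = "eobdjgg"

eobdjgg


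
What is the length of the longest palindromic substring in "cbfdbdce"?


Input: "cbfdbdce"
Checking substrings for palindromes:
  [3:6] "dbd" (len 3) => palindrome
Longest palindromic substring: "dbd" with length 3

3


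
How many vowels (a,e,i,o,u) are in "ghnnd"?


Input: ghnnd
Checking each character:
  'g' at position 0: consonant
  'h' at position 1: consonant
  'n' at position 2: consonant
  'n' at position 3: consonant
  'd' at position 4: consonant
Total vowels: 0

0


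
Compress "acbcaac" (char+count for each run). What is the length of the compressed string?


Input: acbcaac
Runs:
  'a' x 1 => "a1"
  'c' x 1 => "c1"
  'b' x 1 => "b1"
  'c' x 1 => "c1"
  'a' x 2 => "a2"
  'c' x 1 => "c1"
Compressed: "a1c1b1c1a2c1"
Compressed length: 12

12


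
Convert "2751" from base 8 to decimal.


Input: "2751" in base 8
Positional expansion:
  Digit '2' (value 2) x 8^3 = 1024
  Digit '7' (value 7) x 8^2 = 448
  Digit '5' (value 5) x 8^1 = 40
  Digit '1' (value 1) x 8^0 = 1
Sum = 1513

1513


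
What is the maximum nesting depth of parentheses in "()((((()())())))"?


Input: "()((((()())())))"
Tracking depth:
  Position 0 '(': depth becomes 1
  Position 1 ')': depth becomes 0
  Position 2 '(': depth becomes 1
  Position 3 '(': depth becomes 2
  Position 4 '(': depth becomes 3
  Position 5 '(': depth becomes 4
  Position 6 '(': depth becomes 5
  Position 7 ')': depth becomes 4
  Position 8 '(': depth becomes 5
  Position 9 ')': depth becomes 4
  Position 10 ')': depth becomes 3
  Position 11 '(': depth becomes 4
  Position 12 ')': depth becomes 3
  Position 13 ')': depth becomes 2
  Position 14 ')': depth becomes 1
  Position 15 ')': depth becomes 0
Maximum depth reached: 5

5


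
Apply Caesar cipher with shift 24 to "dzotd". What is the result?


Caesar cipher: shift "dzotd" by 24
  'd' (pos 3) + 24 = pos 1 = 'b'
  'z' (pos 25) + 24 = pos 23 = 'x'
  'o' (pos 14) + 24 = pos 12 = 'm'
  't' (pos 19) + 24 = pos 17 = 'r'
  'd' (pos 3) + 24 = pos 1 = 'b'
Result: bxmrb

bxmrb


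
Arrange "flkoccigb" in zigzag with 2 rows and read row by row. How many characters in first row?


Zigzag "flkoccigb" into 2 rows:
Placing characters:
  'f' => row 0
  'l' => row 1
  'k' => row 0
  'o' => row 1
  'c' => row 0
  'c' => row 1
  'i' => row 0
  'g' => row 1
  'b' => row 0
Rows:
  Row 0: "fkcib"
  Row 1: "locg"
First row length: 5

5


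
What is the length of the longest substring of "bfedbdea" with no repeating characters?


Input: "bfedbdea"
Sliding window (track last position of each char):
  Position 0 ('b'): window [0,0] length 1 -- new best
  Position 1 ('f'): window [0,1] length 2 -- new best
  Position 2 ('e'): window [0,2] length 3 -- new best
  Position 3 ('d'): window [0,3] length 4 -- new best
  Position 4 ('b'): repeat (last at 0), move window start to 1
  Position 4 ('b'): window [1,4] length 4
  Position 5 ('d'): repeat (last at 3), move window start to 4
  Position 5 ('d'): window [4,5] length 2
  Position 6 ('e'): window [4,6] length 3
  Position 7 ('a'): window [4,7] length 4
Longest substring with no repeats: "bfed" with length 4

4


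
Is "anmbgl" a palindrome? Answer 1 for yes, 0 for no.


Input: anmbgl
Reversed: lgbmna
  Compare pos 0 ('a') with pos 5 ('l'): MISMATCH
  Compare pos 1 ('n') with pos 4 ('g'): MISMATCH
  Compare pos 2 ('m') with pos 3 ('b'): MISMATCH
Result: not a palindrome

0
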